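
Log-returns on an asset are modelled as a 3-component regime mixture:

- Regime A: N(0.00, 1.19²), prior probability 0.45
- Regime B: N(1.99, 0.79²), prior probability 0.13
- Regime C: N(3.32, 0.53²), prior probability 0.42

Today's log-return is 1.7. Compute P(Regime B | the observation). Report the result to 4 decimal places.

0.5170

By Bayes' theorem, P(k | x) = π_k f_k(x) / Σ_j π_j f_j(x).
Normal densities:
  f_A = 0.120839
  f_B = 0.472086
  f_C = 0.00704474
Weight by the priors:
  π_A·f_A = 0.45 × 0.120839 = 0.0543773
  π_B·f_B = 0.13 × 0.472086 = 0.0613712
  π_C·f_C = 0.42 × 0.00704474 = 0.00295879
Evidence: 0.0543773 + 0.0613712 + 0.00295879 = 0.118707
P(Regime B | x) = 0.0613712 / 0.118707 ≈ 0.5170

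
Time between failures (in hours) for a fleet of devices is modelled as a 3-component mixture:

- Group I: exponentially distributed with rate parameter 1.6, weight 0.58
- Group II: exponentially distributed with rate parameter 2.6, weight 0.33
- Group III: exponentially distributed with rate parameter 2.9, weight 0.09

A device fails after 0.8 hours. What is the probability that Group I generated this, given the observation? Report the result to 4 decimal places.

The responsibility of component k is w_k f_k(x) divided by Σ_j w_j f_j(x).
Component likelihoods at x = 0.8 hours:
  L_I = 1.6·e^(−1.6·0.8) = 1.6·e^(−1.2800) = 0.44486
  L_II = 2.6·e^(−2.6·0.8) = 2.6·e^(−2.0800) = 0.324819
  L_III = 2.9·e^(−2.9·0.8) = 2.9·e^(−2.3200) = 0.284993
Weight by the priors:
  w_I·L_I = 0.58 × 0.44486 = 0.258019
  w_II·L_II = 0.33 × 0.324819 = 0.10719
  w_III·L_III = 0.09 × 0.284993 = 0.0256494
Normaliser: 0.258019 + 0.10719 + 0.0256494 = 0.390858
P(Group I | data) ≈ 0.6601

0.6601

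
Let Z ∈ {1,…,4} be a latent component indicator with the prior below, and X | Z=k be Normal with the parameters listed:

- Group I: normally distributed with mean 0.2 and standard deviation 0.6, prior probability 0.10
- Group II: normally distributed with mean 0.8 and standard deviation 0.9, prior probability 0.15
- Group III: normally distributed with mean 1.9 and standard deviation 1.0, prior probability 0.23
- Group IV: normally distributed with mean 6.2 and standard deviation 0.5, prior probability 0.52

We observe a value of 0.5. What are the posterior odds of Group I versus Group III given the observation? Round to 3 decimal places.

1.704

Posterior odds = (π_i f_i(x)) / (π_j f_j(x)); the normalising sum cancels.
Evaluate each component's likelihood at the observed value:
  L_I = (1/(0.6·√(2π)))·exp(−(0.5−0.2)²/(2·0.6²)) = 0.664904·exp(-0.12500) = 0.586776
  L_II = (1/(0.9·√(2π)))·exp(−(0.5−0.8)²/(2·0.9²)) = 0.443269·exp(-0.05556) = 0.419315
  L_III = (1/(1.0·√(2π)))·exp(−(0.5−1.9)²/(2·1.0²)) = 0.398942·exp(-0.98000) = 0.149727
  L_IV = (1/(0.5·√(2π)))·exp(−(0.5−6.2)²/(2·0.5²)) = 0.797885·exp(-64.98000) = 4.80269e-29
0.0586776 / 0.0344373 ≈ 1.704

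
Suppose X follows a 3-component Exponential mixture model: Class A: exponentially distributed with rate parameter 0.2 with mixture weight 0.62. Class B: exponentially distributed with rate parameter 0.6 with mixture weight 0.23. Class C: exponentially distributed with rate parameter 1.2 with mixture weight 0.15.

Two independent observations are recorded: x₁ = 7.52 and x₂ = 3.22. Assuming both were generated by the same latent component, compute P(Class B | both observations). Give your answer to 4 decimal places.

Posterior ∝ prior × likelihood, so P(k | x) ∝ π_k f_k(x); normalise over all components.
Since both observations come from the same component, the likelihood for component k is f_k(x₁)·f_k(x₂).
  f_A = [0.0444479] × [0.105037] = 0.00466869
  f_B = [0.00658589] × [0.0869149] = 0.000572412
  f_C = [0.00014458] × [0.0251807] = 3.64062e-06
Unnormalised posteriors:
  π_A·f_A = 0.62 × 0.00466869 = 0.00289459
  π_B·f_B = 0.23 × 0.000572412 = 0.000131655
  π_C·f_C = 0.15 × 3.64062e-06 = 5.46093e-07
Evidence: 0.00289459 + 0.000131655 + 5.46093e-07 = 0.00302679
Responsibility of Class B: 0.000131655 / 0.00302679 ≈ 0.0435

0.0435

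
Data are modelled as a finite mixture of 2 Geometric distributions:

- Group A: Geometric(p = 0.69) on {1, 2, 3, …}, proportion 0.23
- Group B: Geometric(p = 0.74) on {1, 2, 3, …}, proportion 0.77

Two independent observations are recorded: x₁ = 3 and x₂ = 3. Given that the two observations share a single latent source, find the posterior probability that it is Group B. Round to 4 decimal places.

Posterior ∝ prior × likelihood, so P(k | x) ∝ π_k f_k(x); normalise over all components.
Since both observations come from the same component, the likelihood for component k is f_k(x₁)·f_k(x₂).
  L_A = [0.69·(1−0.69)^2 = 0.69·0.0961 = 0.066309] × [0.066309] = 0.00439688
  L_B = [0.74·(1−0.74)^2 = 0.74·0.0676 = 0.050024] × [0.050024] = 0.0025024
Prior × likelihood for each component:
  π_A·L_A = 0.23 × 0.00439688 = 0.00101128
  π_B·L_B = 0.77 × 0.0025024 = 0.00192685
Evidence: 0.00101128 + 0.00192685 = 0.00293813
P(Group B | data) = 0.00192685 / 0.00293813 ≈ 0.6558

0.6558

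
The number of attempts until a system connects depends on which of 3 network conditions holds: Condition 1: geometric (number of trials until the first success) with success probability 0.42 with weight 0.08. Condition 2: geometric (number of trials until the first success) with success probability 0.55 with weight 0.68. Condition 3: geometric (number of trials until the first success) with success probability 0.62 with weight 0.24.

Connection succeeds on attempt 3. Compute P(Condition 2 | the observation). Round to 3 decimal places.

The responsibility of component k is P(Z=k) f_k(x) divided by Σ_j P(Z=j) f_j(x).
Component likelihoods at x = 3:
  L_1 = 0.141288
  L_2 = 0.111375
  L_3 = 0.089528
Weight by the priors:
  P(Z=1)·L_1 = 0.08 × 0.141288 = 0.011303
  P(Z=2)·L_2 = 0.68 × 0.111375 = 0.075735
  P(Z=3)·L_3 = 0.24 × 0.089528 = 0.0214867
Marginal: 0.011303 + 0.075735 + 0.0214867 = 0.108525
Responsibility of Condition 2: 0.075735 / 0.108525 ≈ 0.698

0.698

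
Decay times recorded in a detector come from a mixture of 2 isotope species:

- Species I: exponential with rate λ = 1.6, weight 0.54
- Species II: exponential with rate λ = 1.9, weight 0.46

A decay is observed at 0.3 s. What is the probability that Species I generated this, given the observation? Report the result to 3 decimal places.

Apply Bayes' rule: the posterior for each component is proportional to its prior times its likelihood at x.
Exponential densities:
  L_I = 1.6·e^(−1.6·0.3) = 1.6·e^(−0.4800) = 0.990053
  L_II = 1.9·e^(−1.9·0.3) = 1.9·e^(−0.5700) = 1.0745
Multiply by the mixture weights:
  w_I·L_I = 0.54 × 0.990053 = 0.534629
  w_II·L_II = 0.46 × 1.0745 = 0.494269
Sum: 0.534629 + 0.494269 = 1.0289
P(Species I | data) = 0.534629 / 1.0289 ≈ 0.520

0.520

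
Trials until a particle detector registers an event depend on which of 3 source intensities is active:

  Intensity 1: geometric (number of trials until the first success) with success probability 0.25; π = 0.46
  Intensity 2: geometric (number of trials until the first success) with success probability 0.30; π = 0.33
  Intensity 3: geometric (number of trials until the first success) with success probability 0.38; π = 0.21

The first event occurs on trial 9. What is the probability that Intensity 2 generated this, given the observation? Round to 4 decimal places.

Posterior ∝ prior × likelihood, so P(k | x) ∝ P(Z=k) f_k(x); normalise over all components.
Evaluate each component's likelihood at the observed value:
  f_1 = 0.0250282
  f_2 = 0.0172944
  f_3 = 0.00829692
Multiply by the mixture weights:
  P(Z=1)·f_1 = 0.46 × 0.0250282 = 0.011513
  P(Z=2)·f_2 = 0.33 × 0.0172944 = 0.00570715
  P(Z=3)·f_3 = 0.21 × 0.00829692 = 0.00174235
Marginal: 0.011513 + 0.00570715 + 0.00174235 = 0.0189625
P(Intensity 2 | x) = 0.00570715 / 0.0189625 ≈ 0.3010

0.3010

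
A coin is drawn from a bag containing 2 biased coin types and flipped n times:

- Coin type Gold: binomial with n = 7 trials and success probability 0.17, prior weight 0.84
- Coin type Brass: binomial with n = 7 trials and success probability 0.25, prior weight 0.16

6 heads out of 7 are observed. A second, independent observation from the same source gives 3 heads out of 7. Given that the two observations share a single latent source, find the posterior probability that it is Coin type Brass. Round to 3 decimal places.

Apply Bayes' rule: the posterior for each component is proportional to its prior times its likelihood at x.
Since both observations come from the same component, the likelihood for component k is f_k(x₁)·f_k(x₂).
  L_Gold = [C(7,6)·0.17^6·0.83^1 = 7·2.41376e-05·0.83 = 0.000140239] × [0.081607] = 1.14445e-05
  L_Brass = [C(7,6)·0.25^6·0.75^1 = 7·0.000244141·0.75 = 0.00128174] × [0.173035] = 0.000221785
Multiply by the mixture weights:
  π_Gold·L_Gold = 0.84 × 1.14445e-05 = 9.61338e-06
  π_Brass·L_Brass = 0.16 × 0.000221785 = 3.54856e-05
Normaliser: 9.61338e-06 + 3.54856e-05 = 4.5099e-05
Responsibility of Coin type Brass: 3.54856e-05 / 4.5099e-05 ≈ 0.787

0.787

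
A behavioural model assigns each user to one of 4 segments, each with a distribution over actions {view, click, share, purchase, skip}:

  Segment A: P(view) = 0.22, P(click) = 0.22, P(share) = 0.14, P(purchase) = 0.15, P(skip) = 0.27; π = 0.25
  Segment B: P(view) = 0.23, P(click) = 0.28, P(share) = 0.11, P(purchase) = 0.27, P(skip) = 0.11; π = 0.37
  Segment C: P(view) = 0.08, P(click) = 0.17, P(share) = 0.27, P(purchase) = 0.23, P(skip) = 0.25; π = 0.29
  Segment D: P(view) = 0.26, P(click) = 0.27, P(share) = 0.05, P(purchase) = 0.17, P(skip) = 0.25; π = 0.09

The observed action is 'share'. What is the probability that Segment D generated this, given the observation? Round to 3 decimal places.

The responsibility of component k is P(Z=k) f_k(x) divided by Σ_j P(Z=j) f_j(x).
Evaluate each component's likelihood at the observed value:
  p_A = 0.14
  p_B = 0.11
  p_C = 0.27
  p_D = 0.05
Unnormalised posteriors:
  P(Z=A)·p_A = 0.25 × 0.14 = 0.035
  P(Z=B)·p_B = 0.37 × 0.11 = 0.0407
  P(Z=C)·p_C = 0.29 × 0.27 = 0.0783
  P(Z=D)·p_D = 0.09 × 0.05 = 0.0045
Evidence: 0.035 + 0.0407 + 0.0783 + 0.0045 = 0.1585
Responsibility of Segment D: 0.0045 / 0.1585 ≈ 0.028

0.028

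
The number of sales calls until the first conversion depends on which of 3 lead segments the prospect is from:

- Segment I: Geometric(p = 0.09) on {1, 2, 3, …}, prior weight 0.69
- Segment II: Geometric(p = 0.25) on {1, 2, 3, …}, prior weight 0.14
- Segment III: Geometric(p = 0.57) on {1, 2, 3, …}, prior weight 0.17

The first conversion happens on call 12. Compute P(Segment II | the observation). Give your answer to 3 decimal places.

0.063

P(component k | x) = w_k·f_k(x) / marginal(x), where marginal(x) = Σ_j w_j·f_j(x).
Geometric probabilities:
  p_I = 0.0318932
  p_II = 0.0105588
  p_III = 5.29697e-05
Prior × likelihood for each component:
  w_I·p_I = 0.69 × 0.0318932 = 0.0220063
  w_II·p_II = 0.14 × 0.0105588 = 0.00147823
  w_III·p_III = 0.17 × 5.29697e-05 = 9.00486e-06
Sum: 0.0220063 + 0.00147823 + 9.00486e-06 = 0.0234935
P(Segment II | the observation) = 0.00147823 / 0.0234935 ≈ 0.063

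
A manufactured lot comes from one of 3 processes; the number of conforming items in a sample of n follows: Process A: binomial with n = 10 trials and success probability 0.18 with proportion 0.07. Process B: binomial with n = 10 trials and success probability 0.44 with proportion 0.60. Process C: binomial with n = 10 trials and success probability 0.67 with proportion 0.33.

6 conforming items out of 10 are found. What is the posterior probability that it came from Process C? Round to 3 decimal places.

0.452

Posterior ∝ prior × likelihood, so P(k | x) ∝ w_k f_k(x); normalise over all components.
Binomial probabilities:
  L_A = 0.00322931
  L_B = 0.149861
  L_C = 0.225281
Prior × likelihood for each component:
  w_A·L_A = 0.07 × 0.00322931 = 0.000226052
  w_B·L_B = 0.60 × 0.149861 = 0.0899164
  w_C·L_C = 0.33 × 0.225281 = 0.0743426
Normaliser: 0.000226052 + 0.0899164 + 0.0743426 = 0.164485
So the posterior for Process C is 0.0743426 / 0.164485 ≈ 0.452.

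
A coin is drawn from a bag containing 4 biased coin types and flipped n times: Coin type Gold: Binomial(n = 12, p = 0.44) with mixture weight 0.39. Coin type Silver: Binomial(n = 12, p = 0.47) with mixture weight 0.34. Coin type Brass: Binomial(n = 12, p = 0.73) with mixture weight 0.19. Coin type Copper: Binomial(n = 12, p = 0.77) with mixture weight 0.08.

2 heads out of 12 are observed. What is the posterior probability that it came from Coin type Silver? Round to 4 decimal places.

By Bayes' theorem, P(k | x) = π_k f_k(x) / Σ_j π_j f_j(x).
Binomial probabilities:
  L_Gold = 0.0387552
  L_Silver = 0.0254975
  L_Brass = 7.24148e-05
  L_Copper = 1.62108e-05
Weight by the priors:
  π_Gold·L_Gold = 0.39 × 0.0387552 = 0.0151145
  π_Silver·L_Silver = 0.34 × 0.0254975 = 0.00866916
  π_Brass·L_Brass = 0.19 × 7.24148e-05 = 1.37588e-05
  π_Copper·L_Copper = 0.08 × 1.62108e-05 = 1.29686e-06
Evidence: 0.0151145 + 0.00866916 + 1.37588e-05 + 1.29686e-06 = 0.0237987
So the posterior for Coin type Silver is 0.00866916 / 0.0237987 ≈ 0.3643.

0.3643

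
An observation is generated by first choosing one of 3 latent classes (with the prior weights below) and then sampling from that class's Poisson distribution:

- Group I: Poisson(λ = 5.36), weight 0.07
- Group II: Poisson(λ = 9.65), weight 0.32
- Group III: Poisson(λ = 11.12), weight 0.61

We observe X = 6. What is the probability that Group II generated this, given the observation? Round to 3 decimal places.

0.401

Apply Bayes' rule: the posterior for each component is proportional to its prior times its likelihood at x.
Component likelihoods at x = 6:
  L_I = 0.154824
  L_II = 0.0722586
  L_III = 0.0388993
Multiply by the mixture weights:
  π_I·L_I = 0.07 × 0.154824 = 0.0108377
  π_II·L_II = 0.32 × 0.0722586 = 0.0231228
  π_III·L_III = 0.61 × 0.0388993 = 0.0237286
Evidence: 0.0108377 + 0.0231228 + 0.0237286 = 0.057689
So the posterior for Group II is 0.0231228 / 0.057689 ≈ 0.401.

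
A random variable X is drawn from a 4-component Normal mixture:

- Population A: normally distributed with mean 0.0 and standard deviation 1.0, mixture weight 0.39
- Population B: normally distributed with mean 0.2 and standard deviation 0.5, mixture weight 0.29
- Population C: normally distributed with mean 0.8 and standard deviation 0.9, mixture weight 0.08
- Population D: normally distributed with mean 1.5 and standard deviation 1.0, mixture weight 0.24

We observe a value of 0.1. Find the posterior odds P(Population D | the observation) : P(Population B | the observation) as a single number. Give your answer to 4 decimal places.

Only the two components matter; the odds are (P(Z=i) f_i(x)) / (P(Z=j) f_j(x)).
Evaluate each component's likelihood at the observed value:
  L_A = 0.396953
  L_B = 0.782085
  L_C = 0.327572
  L_D = 0.149727
0.0359346 / 0.226805 ≈ 0.1584

0.1584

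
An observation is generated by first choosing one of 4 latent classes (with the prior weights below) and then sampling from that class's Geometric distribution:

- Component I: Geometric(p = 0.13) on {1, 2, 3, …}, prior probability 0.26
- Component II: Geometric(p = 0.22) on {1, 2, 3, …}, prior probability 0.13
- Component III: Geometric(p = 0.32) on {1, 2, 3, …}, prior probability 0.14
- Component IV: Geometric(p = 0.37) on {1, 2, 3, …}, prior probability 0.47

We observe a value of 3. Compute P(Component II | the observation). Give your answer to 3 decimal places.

0.131

Posterior ∝ prior × likelihood, so P(k | x) ∝ w_k f_k(x); normalise over all components.
Evaluate each component's likelihood at the observed value:
  L_I = 0.13·(1−0.13)^2 = 0.13·0.7569 = 0.098397
  L_II = 0.22·(1−0.22)^2 = 0.22·0.6084 = 0.133848
  L_III = 0.32·(1−0.32)^2 = 0.32·0.4624 = 0.147968
  L_IV = 0.37·(1−0.37)^2 = 0.37·0.3969 = 0.146853
Unnormalised posteriors:
  w_I·L_I = 0.26 × 0.098397 = 0.0255832
  w_II·L_II = 0.13 × 0.133848 = 0.0174002
  w_III·L_III = 0.14 × 0.147968 = 0.0207155
  w_IV·L_IV = 0.47 × 0.146853 = 0.0690209
Normaliser: 0.0255832 + 0.0174002 + 0.0207155 + 0.0690209 = 0.13272
So the posterior for Component II is 0.0174002 / 0.13272 ≈ 0.131.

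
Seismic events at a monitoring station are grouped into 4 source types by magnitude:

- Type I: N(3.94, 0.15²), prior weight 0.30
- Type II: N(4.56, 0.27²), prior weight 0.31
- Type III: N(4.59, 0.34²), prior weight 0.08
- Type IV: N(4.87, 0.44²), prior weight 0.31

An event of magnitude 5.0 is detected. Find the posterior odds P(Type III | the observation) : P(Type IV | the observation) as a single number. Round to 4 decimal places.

Posterior odds = (w_i f_i(x)) / (w_j f_j(x)); the normalising sum cancels.
Evaluate each component's likelihood at the observed value:
  f_I = (1/(0.15·√(2π)))·exp(−(5.0−3.94)²/(2·0.15²)) = 2.659615·exp(-24.96889) = 3.81038e-11
  f_II = (1/(0.27·√(2π)))·exp(−(5.0−4.56)²/(2·0.27²)) = 1.477564·exp(-1.32785) = 0.391625
  f_III = (1/(0.34·√(2π)))·exp(−(5.0−4.59)²/(2·0.34²)) = 1.173360·exp(-0.72708) = 0.567108
  f_IV = (1/(0.44·√(2π)))·exp(−(5.0−4.87)²/(2·0.44²)) = 0.906687·exp(-0.04365) = 0.867964
0.0453687 / 0.269069 ≈ 0.1686

0.1686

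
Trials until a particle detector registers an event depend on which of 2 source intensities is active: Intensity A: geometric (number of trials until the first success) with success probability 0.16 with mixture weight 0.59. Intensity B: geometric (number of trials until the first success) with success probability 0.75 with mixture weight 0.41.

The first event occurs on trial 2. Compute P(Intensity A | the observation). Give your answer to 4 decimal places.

0.5078

By Bayes' theorem, P(k | x) = w_k f_k(x) / Σ_j w_j f_j(x).
Component likelihoods at x = 2:
  p_A = 0.16·(1−0.16)^1 = 0.16·0.84 = 0.1344
  p_B = 0.75·(1−0.75)^1 = 0.75·0.25 = 0.1875
Unnormalised posteriors:
  w_A·p_A = 0.59 × 0.1344 = 0.079296
  w_B·p_B = 0.41 × 0.1875 = 0.076875
Evidence: 0.079296 + 0.076875 = 0.156171
Responsibility of Intensity A: 0.079296 / 0.156171 ≈ 0.5078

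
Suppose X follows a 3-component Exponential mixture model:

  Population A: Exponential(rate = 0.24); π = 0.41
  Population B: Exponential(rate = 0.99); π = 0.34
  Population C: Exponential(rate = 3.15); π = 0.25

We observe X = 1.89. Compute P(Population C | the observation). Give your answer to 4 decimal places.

The responsibility of component k is π_k f_k(x) divided by Σ_j π_j f_j(x).
Evaluate each component's likelihood at the observed value:
  p_A = 0.152481
  p_B = 0.152415
  p_C = 0.00817972
Unnormalised posteriors:
  π_A·p_A = 0.41 × 0.152481 = 0.0625171
  π_B·p_B = 0.34 × 0.152415 = 0.051821
  π_C·p_C = 0.25 × 0.00817972 = 0.00204493
Evidence: 0.0625171 + 0.051821 + 0.00204493 = 0.116383
Responsibility of Population C: 0.00204493 / 0.116383 ≈ 0.0176

0.0176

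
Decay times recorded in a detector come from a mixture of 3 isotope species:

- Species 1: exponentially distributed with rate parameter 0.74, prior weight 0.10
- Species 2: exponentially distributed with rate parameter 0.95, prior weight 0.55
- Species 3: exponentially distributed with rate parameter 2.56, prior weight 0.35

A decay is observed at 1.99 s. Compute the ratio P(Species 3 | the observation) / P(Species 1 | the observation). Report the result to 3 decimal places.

Posterior odds = (π_i f_i(x)) / (π_j f_j(x)); the normalising sum cancels.
Exponential densities:
  f_1 = 0.169703
  f_2 = 0.143446
  f_3 = 0.0156953
Odds = (0.35/0.10) × (0.0156953/0.169703) = 3.5 × 0.092487 ≈ 0.324

0.324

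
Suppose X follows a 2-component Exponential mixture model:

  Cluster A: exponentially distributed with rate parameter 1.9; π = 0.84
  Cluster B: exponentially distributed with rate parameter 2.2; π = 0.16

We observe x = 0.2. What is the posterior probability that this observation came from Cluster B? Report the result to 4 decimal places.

By Bayes' theorem, P(k | x) = P(Z=k) f_k(x) / Σ_j P(Z=j) f_j(x).
Evaluate each component's likelihood at the observed value:
  L_A = 1.29934
  L_B = 1.41688
Weight by the priors:
  P(Z=A)·L_A = 0.84 × 1.29934 = 1.09144
  P(Z=B)·L_B = 0.16 × 1.41688 = 0.226701
Normaliser: 1.09144 + 0.226701 = 1.31814
P(Cluster B | 0.2) ≈ 0.1720

0.1720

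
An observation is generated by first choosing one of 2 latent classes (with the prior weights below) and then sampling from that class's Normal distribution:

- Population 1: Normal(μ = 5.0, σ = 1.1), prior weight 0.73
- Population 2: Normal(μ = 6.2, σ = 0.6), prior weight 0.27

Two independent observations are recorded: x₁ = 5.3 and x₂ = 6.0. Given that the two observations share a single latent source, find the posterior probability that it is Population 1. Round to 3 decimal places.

0.625

The responsibility of component k is w_k f_k(x) divided by Σ_j w_j f_j(x).
Since both observations come from the same component, the likelihood for component k is f_k(x₁)·f_k(x₂).
  L_1 = [0.349435] × [0.239915] = 0.0838345
  L_2 = [0.215863] × [0.628972] = 0.135772
Multiply by the mixture weights:
  w_1·L_1 = 0.73 × 0.0838345 = 0.0611992
  w_2·L_2 = 0.27 × 0.135772 = 0.0366583
Normaliser: 0.0611992 + 0.0366583 = 0.0978575
Responsibility of Population 1: 0.0611992 / 0.0978575 ≈ 0.625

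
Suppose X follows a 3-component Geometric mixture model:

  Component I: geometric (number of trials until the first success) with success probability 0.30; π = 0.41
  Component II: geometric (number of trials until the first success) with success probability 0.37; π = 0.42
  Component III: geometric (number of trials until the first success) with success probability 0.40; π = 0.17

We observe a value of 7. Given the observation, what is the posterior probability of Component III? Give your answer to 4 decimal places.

P(component k | x) = π_k·f_k(x) / marginal(x), where marginal(x) = Σ_j π_j·f_j(x).
Evaluate each component's likelihood at the observed value:
  p_I = 0.30·(1−0.30)^6 = 0.30·0.117649 = 0.0352947
  p_II = 0.37·(1−0.37)^6 = 0.37·0.0625235 = 0.0231337
  p_III = 0.40·(1−0.40)^6 = 0.40·0.046656 = 0.0186624
Multiply by the mixture weights:
  π_I·p_I = 0.41 × 0.0352947 = 0.0144708
  π_II·p_II = 0.42 × 0.0231337 = 0.00971615
  π_III·p_III = 0.17 × 0.0186624 = 0.00317261
Normaliser: 0.0144708 + 0.00971615 + 0.00317261 = 0.0273596
Responsibility of Component III: 0.00317261 / 0.0273596 ≈ 0.1160

0.1160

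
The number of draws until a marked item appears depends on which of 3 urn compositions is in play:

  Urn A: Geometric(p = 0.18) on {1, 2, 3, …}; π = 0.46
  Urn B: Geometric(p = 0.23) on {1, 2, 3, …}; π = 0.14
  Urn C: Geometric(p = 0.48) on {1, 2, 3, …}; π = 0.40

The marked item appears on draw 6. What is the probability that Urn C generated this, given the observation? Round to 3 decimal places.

0.156

P(component k | x) = w_k·f_k(x) / marginal(x), where marginal(x) = Σ_j w_j·f_j(x).
Geometric probabilities:
  p_A = 0.18·(1−0.18)^5 = 0.18·0.37074 = 0.0667332
  p_B = 0.23·(1−0.23)^5 = 0.23·0.270678 = 0.062256
  p_C = 0.48·(1−0.48)^5 = 0.48·0.0380204 = 0.0182498
Unnormalised posteriors:
  w_A·p_A = 0.46 × 0.0667332 = 0.0306973
  w_B·p_B = 0.14 × 0.062256 = 0.00871584
  w_C·p_C = 0.40 × 0.0182498 = 0.00729992
Normaliser: 0.0306973 + 0.00871584 + 0.00729992 = 0.046713
Responsibility of Urn C: 0.00729992 / 0.046713 ≈ 0.156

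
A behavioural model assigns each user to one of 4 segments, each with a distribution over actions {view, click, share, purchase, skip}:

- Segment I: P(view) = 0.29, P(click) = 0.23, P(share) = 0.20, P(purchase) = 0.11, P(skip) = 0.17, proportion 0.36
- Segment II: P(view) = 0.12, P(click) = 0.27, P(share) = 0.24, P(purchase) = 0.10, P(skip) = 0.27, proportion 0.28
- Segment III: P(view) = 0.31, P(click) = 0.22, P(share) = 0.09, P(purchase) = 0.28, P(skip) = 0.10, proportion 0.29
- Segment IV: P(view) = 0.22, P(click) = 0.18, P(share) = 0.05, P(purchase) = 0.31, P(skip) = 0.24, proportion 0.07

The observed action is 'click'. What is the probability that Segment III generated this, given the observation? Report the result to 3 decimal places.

Apply Bayes' rule: the posterior for each component is proportional to its prior times its likelihood at x.
Categorical probabilities:
  L_I = 0.23
  L_II = 0.27
  L_III = 0.22
  L_IV = 0.18
Prior × likelihood for each component:
  P(Z=I)·L_I = 0.36 × 0.23 = 0.0828
  P(Z=II)·L_II = 0.28 × 0.27 = 0.0756
  P(Z=III)·L_III = 0.29 × 0.22 = 0.0638
  P(Z=IV)·L_IV = 0.07 × 0.18 = 0.0126
Denominator: 0.0828 + 0.0756 + 0.0638 + 0.0126 = 0.2348
Responsibility of Segment III: 0.0638 / 0.2348 ≈ 0.272

0.272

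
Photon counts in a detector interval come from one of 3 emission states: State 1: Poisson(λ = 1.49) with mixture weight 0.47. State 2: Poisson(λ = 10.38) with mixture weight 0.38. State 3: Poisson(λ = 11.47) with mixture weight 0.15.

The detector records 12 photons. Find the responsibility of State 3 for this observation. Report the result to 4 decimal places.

Apply Bayes' rule: the posterior for each component is proportional to its prior times its likelihood at x.
Evaluate each component's likelihood at the observed value:
  f_1 = e^(−1.49)·1.49^12/12! = 5.63377e-08
  f_2 = e^(−10.38)·10.38^12/12! = 0.101404
  f_3 = e^(−11.47)·11.47^12/12! = 0.112997
Prior × likelihood for each component:
  P(Z=1)·f_1 = 0.47 × 5.63377e-08 = 2.64787e-08
  P(Z=2)·f_2 = 0.38 × 0.101404 = 0.0385335
  P(Z=3)·f_3 = 0.15 × 0.112997 = 0.0169495
Denominator: 2.64787e-08 + 0.0385335 + 0.0169495 = 0.055483
P(State 3 | data) = 0.0169495 / 0.055483 ≈ 0.3055

0.3055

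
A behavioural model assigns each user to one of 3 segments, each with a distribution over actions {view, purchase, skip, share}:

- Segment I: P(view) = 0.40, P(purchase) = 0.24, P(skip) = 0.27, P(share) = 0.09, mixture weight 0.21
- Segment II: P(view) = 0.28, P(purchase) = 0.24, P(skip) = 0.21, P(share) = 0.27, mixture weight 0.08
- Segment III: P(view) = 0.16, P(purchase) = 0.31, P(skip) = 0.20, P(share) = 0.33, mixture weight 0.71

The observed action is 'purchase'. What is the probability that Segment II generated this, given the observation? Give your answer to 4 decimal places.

P(component k | x) = π_k·f_k(x) / marginal(x), where marginal(x) = Σ_j π_j·f_j(x).
Evaluate each component's likelihood at the observed value:
  L_I = P(purchase | comp) = 0.24
  L_II = P(purchase | comp) = 0.24
  L_III = P(purchase | comp) = 0.31
Unnormalised posteriors:
  π_I·L_I = 0.21 × 0.24 = 0.0504
  π_II·L_II = 0.08 × 0.24 = 0.0192
  π_III·L_III = 0.71 × 0.31 = 0.2201
Evidence: 0.0504 + 0.0192 + 0.2201 = 0.2897
P(Segment II | data) ≈ 0.0663

0.0663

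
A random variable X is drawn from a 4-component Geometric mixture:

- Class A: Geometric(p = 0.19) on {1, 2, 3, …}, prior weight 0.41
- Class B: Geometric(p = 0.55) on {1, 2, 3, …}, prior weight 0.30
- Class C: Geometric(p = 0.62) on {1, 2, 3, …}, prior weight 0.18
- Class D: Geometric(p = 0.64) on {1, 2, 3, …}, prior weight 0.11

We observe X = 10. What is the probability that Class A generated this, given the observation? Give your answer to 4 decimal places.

0.9873

By Bayes' theorem, P(k | x) = P(Z=k) f_k(x) / Σ_j P(Z=j) f_j(x).
Geometric probabilities:
  L_A = 0.19·(1−0.19)^9 = 0.19·0.150095 = 0.028518
  L_B = 0.55·(1−0.55)^9 = 0.55·0.000756681 = 0.000416174
  L_C = 0.62·(1−0.62)^9 = 0.62·0.000165216 = 0.000102434
  L_D = 0.64·(1−0.64)^9 = 0.64·0.00010156 = 6.49984e-05
Weight by the priors:
  P(Z=A)·L_A = 0.41 × 0.028518 = 0.0116924
  P(Z=B)·L_B = 0.30 × 0.000416174 = 0.000124852
  P(Z=C)·L_C = 0.18 × 0.000102434 = 1.84381e-05
  P(Z=D)·L_D = 0.11 × 6.49984e-05 = 7.14982e-06
Marginal: 0.0116924 + 0.000124852 + 1.84381e-05 + 7.14982e-06 = 0.0118428
P(Class A | data) = 0.0116924 / 0.0118428 ≈ 0.9873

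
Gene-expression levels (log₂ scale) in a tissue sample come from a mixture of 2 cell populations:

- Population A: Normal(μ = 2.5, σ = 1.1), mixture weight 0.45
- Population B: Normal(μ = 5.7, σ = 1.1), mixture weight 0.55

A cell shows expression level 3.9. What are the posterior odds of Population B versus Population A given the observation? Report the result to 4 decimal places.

0.7202

The posterior odds equal the prior odds times the likelihood ratio: (π_i/π_j)·(f_i(x)/f_j(x)).
Component likelihoods at x = 3.9:
  p_A = (1/(1.1·√(2π)))·exp(−(3.9−2.5)²/(2·1.1²)) = 0.362675·exp(-0.80992) = 0.161352
  p_B = (1/(1.1·√(2π)))·exp(−(3.9−5.7)²/(2·1.1²)) = 0.362675·exp(-1.33884) = 0.0950748
0.0522911 / 0.0726085 ≈ 0.7202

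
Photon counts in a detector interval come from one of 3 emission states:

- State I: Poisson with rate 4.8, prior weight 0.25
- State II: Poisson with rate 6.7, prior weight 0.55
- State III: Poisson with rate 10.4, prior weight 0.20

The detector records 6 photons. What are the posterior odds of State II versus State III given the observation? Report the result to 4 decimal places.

7.9519

Posterior odds = (π_i f_i(x)) / (π_j f_j(x)); the normalising sum cancels.
Component likelihoods at x = 6 photons:
  L_I = e^(−4.8)·4.8^6/6! = 0.139798
  L_II = e^(−6.7)·6.7^6/6! = 0.154648
  L_III = e^(−10.4)·10.4^6/6! = 0.0534817
Odds = (0.55/0.20) × (0.154648/0.0534817) = 2.75 × 2.8916 ≈ 7.9519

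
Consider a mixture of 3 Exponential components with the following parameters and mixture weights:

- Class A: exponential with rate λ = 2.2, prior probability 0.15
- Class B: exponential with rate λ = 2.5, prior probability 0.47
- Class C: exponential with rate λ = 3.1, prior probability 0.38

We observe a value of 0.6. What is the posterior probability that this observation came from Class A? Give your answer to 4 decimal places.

Apply Bayes' rule: the posterior for each component is proportional to its prior times its likelihood at x.
Exponential densities:
  f_A = 2.2·e^(−2.2·0.6) = 2.2·e^(−1.3200) = 0.587698
  f_B = 2.5·e^(−2.5·0.6) = 2.5·e^(−1.5000) = 0.557825
  f_C = 3.1·e^(−3.1·0.6) = 3.1·e^(−1.8600) = 0.482585
Weight by the priors:
  π_A·f_A = 0.15 × 0.587698 = 0.0881546
  π_B·f_B = 0.47 × 0.557825 = 0.262178
  π_C·f_C = 0.38 × 0.482585 = 0.183382
Evidence: 0.0881546 + 0.262178 + 0.183382 = 0.533715
P(Class A | the observation) = 0.0881546 / 0.533715 ≈ 0.1652

0.1652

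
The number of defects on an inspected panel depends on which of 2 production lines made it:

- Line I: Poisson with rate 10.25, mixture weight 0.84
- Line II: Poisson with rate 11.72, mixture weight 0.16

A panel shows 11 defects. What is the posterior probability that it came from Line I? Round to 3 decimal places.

0.839

P(component k | x) = w_k·f_k(x) / marginal(x), where marginal(x) = Σ_j w_j·f_j(x).
Poisson probabilities:
  p_I = e^(−10.25)·10.25^11/11! = 0.116222
  p_II = e^(−11.72)·11.72^11/11! = 0.116712
Prior × likelihood for each component:
  w_I·p_I = 0.84 × 0.116222 = 0.0976265
  w_II·p_II = 0.16 × 0.116712 = 0.018674
Normaliser: 0.0976265 + 0.018674 = 0.1163
P(Line I | the observation) = 0.0976265 / 0.1163 ≈ 0.839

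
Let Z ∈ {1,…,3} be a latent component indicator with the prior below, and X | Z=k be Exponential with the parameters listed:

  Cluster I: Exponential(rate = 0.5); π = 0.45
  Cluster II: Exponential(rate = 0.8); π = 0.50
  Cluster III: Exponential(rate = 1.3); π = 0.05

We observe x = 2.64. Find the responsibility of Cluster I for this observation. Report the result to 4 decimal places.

0.5434

Posterior ∝ prior × likelihood, so P(k | x) ∝ π_k f_k(x); normalise over all components.
Exponential densities:
  L_I = 0.5·e^(−0.5·2.64) = 0.5·e^(−1.3200) = 0.133568
  L_II = 0.8·e^(−0.8·2.64) = 0.8·e^(−2.1120) = 0.0967966
  L_III = 1.3·e^(−1.3·2.64) = 1.3·e^(−3.4320) = 0.0420189
Prior × likelihood for each component:
  π_I·L_I = 0.45 × 0.133568 = 0.0601054
  π_II·L_II = 0.50 × 0.0967966 = 0.0483983
  π_III·L_III = 0.05 × 0.0420189 = 0.00210095
Normaliser: 0.0601054 + 0.0483983 + 0.00210095 = 0.110605
Responsibility of Cluster I: 0.0601054 / 0.110605 ≈ 0.5434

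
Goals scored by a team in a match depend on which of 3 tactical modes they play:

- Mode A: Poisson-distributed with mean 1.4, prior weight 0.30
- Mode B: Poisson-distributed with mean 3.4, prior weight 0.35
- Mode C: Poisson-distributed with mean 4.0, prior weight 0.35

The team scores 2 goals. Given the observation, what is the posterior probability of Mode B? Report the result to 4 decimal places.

0.3529

Apply Bayes' rule: the posterior for each component is proportional to its prior times its likelihood at x.
Poisson probabilities:
  L_A = 0.241665
  L_B = 0.192898
  L_C = 0.146525
Multiply by the mixture weights:
  π_A·L_A = 0.30 × 0.241665 = 0.0724995
  π_B·L_B = 0.35 × 0.192898 = 0.0675141
  π_C·L_C = 0.35 × 0.146525 = 0.0512838
Denominator: 0.0724995 + 0.0675141 + 0.0512838 = 0.191297
P(Mode B | 2 goals) ≈ 0.3529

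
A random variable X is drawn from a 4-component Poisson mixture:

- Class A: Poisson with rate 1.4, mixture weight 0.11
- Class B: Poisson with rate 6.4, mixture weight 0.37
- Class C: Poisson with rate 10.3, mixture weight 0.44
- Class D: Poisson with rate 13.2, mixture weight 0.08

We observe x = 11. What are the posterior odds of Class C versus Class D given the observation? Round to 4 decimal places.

6.5270

Posterior odds = (π_i f_i(x)) / (π_j f_j(x)); the normalising sum cancels.
Evaluate each component's likelihood at the observed value:
  f_A = e^(−1.4)·1.4^11/11! = 2.50173e-07
  f_B = e^(−6.4)·6.4^11/11! = 0.0307142
  f_C = e^(−10.3)·10.3^11/11! = 0.116633
  f_D = e^(−13.2)·13.2^11/11! = 0.0982812
Odds = (0.44/0.08) × (0.116633/0.0982812) = 5.5 × 1.18673 ≈ 6.5270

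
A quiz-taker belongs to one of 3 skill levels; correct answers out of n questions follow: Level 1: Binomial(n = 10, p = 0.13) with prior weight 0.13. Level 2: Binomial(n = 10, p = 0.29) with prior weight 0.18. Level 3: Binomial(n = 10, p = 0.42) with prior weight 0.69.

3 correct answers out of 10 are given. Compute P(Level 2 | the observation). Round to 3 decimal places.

Apply Bayes' rule: the posterior for each component is proportional to its prior times its likelihood at x.
Component likelihoods at x = 3 correct answers out of 10:
  L_1 = C(10,3)·0.13^3·0.87^7 = 120·0.002197·0.377255 = 0.0994595
  L_2 = C(10,3)·0.29^3·0.71^7 = 120·0.024389·0.0909512 = 0.266185
  L_3 = C(10,3)·0.42^3·0.58^7 = 120·0.074088·0.0220798 = 0.196302
Weight by the priors:
  π_1·L_1 = 0.13 × 0.0994595 = 0.0129297
  π_2·L_2 = 0.18 × 0.266185 = 0.0479133
  π_3·L_3 = 0.69 × 0.196302 = 0.135448
Evidence: 0.0129297 + 0.0479133 + 0.135448 = 0.196292
P(Level 2 | the observation) ≈ 0.244

0.244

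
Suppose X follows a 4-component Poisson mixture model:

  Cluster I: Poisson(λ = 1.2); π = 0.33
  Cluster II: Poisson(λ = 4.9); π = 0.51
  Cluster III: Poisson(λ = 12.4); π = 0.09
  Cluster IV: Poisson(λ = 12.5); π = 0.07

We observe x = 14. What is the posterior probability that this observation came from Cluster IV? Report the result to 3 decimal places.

0.435

The responsibility of component k is w_k f_k(x) divided by Σ_j w_j f_j(x).
Component likelihoods at x = 14:
  f_I = 4.43584e-11
  f_II = 0.000392911
  f_III = 0.0959939
  f_IV = 0.0971965
Unnormalised posteriors:
  w_I·f_I = 0.33 × 4.43584e-11 = 1.46383e-11
  w_II·f_II = 0.51 × 0.000392911 = 0.000200384
  w_III·f_III = 0.09 × 0.0959939 = 0.00863945
  w_IV·f_IV = 0.07 × 0.0971965 = 0.00680376
Denominator: 1.46383e-11 + 0.000200384 + 0.00863945 + 0.00680376 = 0.0156436
Responsibility of Cluster IV: 0.00680376 / 0.0156436 ≈ 0.435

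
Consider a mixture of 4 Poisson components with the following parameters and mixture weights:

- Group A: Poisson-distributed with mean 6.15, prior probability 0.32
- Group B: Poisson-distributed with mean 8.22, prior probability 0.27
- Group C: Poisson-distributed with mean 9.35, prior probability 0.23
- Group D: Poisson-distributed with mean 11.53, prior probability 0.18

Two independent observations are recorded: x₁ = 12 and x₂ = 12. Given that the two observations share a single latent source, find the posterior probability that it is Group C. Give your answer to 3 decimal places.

0.325

Posterior ∝ prior × likelihood, so P(k | x) ∝ w_k f_k(x); normalise over all components.
Since both observations come from the same component, the likelihood for component k is f_k(x₁)·f_k(x₂).
  p_A = [e^(−6.15)·6.15^12/12! = 0.0130393] × [0.0130393] = 0.000170023
  p_B = [e^(−8.22)·8.22^12/12! = 0.053484] × [0.053484] = 0.00286054
  p_C = [e^(−9.35)·9.35^12/12! = 0.0810492] × [0.0810492] = 0.00656898
  p_D = [e^(−11.53)·11.53^12/12! = 0.113292] × [0.113292] = 0.0128351
Weight by the priors:
  w_A·p_A = 0.32 × 0.000170023 = 5.44072e-05
  w_B·p_B = 0.27 × 0.00286054 = 0.000772346
  w_C·p_C = 0.23 × 0.00656898 = 0.00151087
  w_D·p_D = 0.18 × 0.0128351 = 0.00231032
Marginal: 5.44072e-05 + 0.000772346 + 0.00151087 + 0.00231032 = 0.00464793
So the posterior for Group C is 0.00151087 / 0.00464793 ≈ 0.325.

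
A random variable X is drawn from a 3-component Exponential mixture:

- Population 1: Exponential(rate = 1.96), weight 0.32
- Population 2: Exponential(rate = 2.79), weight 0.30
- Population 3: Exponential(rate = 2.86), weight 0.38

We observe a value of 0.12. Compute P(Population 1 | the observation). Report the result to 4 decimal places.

By Bayes' theorem, P(k | x) = w_k f_k(x) / Σ_j w_j f_j(x).
Exponential densities:
  p_1 = 1.96·e^(−1.96·0.12) = 1.96·e^(−0.2352) = 1.54921
  p_2 = 2.79·e^(−2.79·0.12) = 2.79·e^(−0.3348) = 1.99619
  p_3 = 2.86·e^(−2.86·0.12) = 2.86·e^(−0.3432) = 2.02916
Prior × likelihood for each component:
  w_1·p_1 = 0.32 × 1.54921 = 0.495747
  w_2·p_2 = 0.30 × 1.99619 = 0.598858
  w_3·p_3 = 0.38 × 2.02916 = 0.771081
Denominator: 0.495747 + 0.598858 + 0.771081 = 1.86569
Responsibility of Population 1: 0.495747 / 1.86569 ≈ 0.2657

0.2657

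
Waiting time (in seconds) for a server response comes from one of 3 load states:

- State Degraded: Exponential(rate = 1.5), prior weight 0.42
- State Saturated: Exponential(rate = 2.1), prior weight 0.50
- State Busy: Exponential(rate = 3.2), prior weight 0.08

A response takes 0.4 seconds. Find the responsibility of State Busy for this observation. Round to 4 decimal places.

The responsibility of component k is P(Z=k) f_k(x) divided by Σ_j P(Z=j) f_j(x).
Component likelihoods at x = 0.4 seconds:
  f_Degraded = 0.823217
  f_Saturated = 0.906592
  f_Busy = 0.889719
Multiply by the mixture weights:
  P(Z=Degraded)·f_Degraded = 0.42 × 0.823217 = 0.345751
  P(Z=Saturated)·f_Saturated = 0.50 × 0.906592 = 0.453296
  P(Z=Busy)·f_Busy = 0.08 × 0.889719 = 0.0711775
Evidence: 0.345751 + 0.453296 + 0.0711775 = 0.870225
So the posterior for State Busy is 0.0711775 / 0.870225 ≈ 0.0818.

0.0818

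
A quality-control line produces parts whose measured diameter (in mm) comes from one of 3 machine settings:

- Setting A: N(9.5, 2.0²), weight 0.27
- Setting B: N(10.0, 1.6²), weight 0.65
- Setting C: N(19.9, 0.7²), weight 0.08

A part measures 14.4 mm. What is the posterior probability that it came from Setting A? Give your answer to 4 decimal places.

P(component k | x) = π_k·f_k(x) / marginal(x), where marginal(x) = Σ_j π_j·f_j(x).
Normal densities:
  L_A = (1/(2.0·√(2π)))·exp(−(14.4−9.5)²/(2·2.0²)) = 0.199471·exp(-3.00125) = 0.00991868
  L_B = (1/(1.6·√(2π)))·exp(−(14.4−10.0)²/(2·1.6²)) = 0.249339·exp(-3.78125) = 0.00568348
  L_C = (1/(0.7·√(2π)))·exp(−(14.4−19.9)²/(2·0.7²)) = 0.569918·exp(-30.86735) = 2.24024e-14
Prior × likelihood for each component:
  π_A·L_A = 0.27 × 0.00991868 = 0.00267804
  π_B·L_B = 0.65 × 0.00568348 = 0.00369426
  π_C·L_C = 0.08 × 2.24024e-14 = 1.79219e-15
Normaliser: 0.00267804 + 0.00369426 + 1.79219e-15 = 0.0063723
P(Setting A | data) ≈ 0.4203

0.4203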